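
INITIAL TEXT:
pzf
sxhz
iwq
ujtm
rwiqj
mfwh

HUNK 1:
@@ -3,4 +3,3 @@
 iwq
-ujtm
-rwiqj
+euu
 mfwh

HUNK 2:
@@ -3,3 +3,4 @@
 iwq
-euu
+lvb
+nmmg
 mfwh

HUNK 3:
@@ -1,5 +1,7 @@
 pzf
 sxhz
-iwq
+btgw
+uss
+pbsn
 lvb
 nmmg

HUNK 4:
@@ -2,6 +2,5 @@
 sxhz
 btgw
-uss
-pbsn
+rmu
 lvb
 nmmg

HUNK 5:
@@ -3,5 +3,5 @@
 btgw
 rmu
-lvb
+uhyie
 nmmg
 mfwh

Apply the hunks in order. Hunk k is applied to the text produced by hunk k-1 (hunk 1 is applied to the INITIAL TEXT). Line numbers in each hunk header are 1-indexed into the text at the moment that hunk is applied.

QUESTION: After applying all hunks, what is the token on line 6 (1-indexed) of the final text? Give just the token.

Answer: nmmg

Derivation:
Hunk 1: at line 3 remove [ujtm,rwiqj] add [euu] -> 5 lines: pzf sxhz iwq euu mfwh
Hunk 2: at line 3 remove [euu] add [lvb,nmmg] -> 6 lines: pzf sxhz iwq lvb nmmg mfwh
Hunk 3: at line 1 remove [iwq] add [btgw,uss,pbsn] -> 8 lines: pzf sxhz btgw uss pbsn lvb nmmg mfwh
Hunk 4: at line 2 remove [uss,pbsn] add [rmu] -> 7 lines: pzf sxhz btgw rmu lvb nmmg mfwh
Hunk 5: at line 3 remove [lvb] add [uhyie] -> 7 lines: pzf sxhz btgw rmu uhyie nmmg mfwh
Final line 6: nmmg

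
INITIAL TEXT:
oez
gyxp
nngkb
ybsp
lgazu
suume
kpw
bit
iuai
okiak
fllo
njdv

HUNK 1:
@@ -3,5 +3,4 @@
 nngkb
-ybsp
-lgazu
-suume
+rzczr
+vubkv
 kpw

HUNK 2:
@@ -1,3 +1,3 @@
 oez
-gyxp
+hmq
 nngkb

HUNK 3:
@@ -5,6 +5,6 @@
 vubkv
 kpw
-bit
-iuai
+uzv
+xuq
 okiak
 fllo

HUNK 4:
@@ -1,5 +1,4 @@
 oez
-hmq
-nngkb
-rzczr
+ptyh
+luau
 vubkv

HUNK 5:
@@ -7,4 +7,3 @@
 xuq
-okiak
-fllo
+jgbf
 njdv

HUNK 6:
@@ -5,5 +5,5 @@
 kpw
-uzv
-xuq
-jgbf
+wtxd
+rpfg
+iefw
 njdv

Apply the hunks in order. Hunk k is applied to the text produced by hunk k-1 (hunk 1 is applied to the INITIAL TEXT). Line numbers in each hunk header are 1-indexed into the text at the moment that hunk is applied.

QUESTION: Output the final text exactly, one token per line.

Answer: oez
ptyh
luau
vubkv
kpw
wtxd
rpfg
iefw
njdv

Derivation:
Hunk 1: at line 3 remove [ybsp,lgazu,suume] add [rzczr,vubkv] -> 11 lines: oez gyxp nngkb rzczr vubkv kpw bit iuai okiak fllo njdv
Hunk 2: at line 1 remove [gyxp] add [hmq] -> 11 lines: oez hmq nngkb rzczr vubkv kpw bit iuai okiak fllo njdv
Hunk 3: at line 5 remove [bit,iuai] add [uzv,xuq] -> 11 lines: oez hmq nngkb rzczr vubkv kpw uzv xuq okiak fllo njdv
Hunk 4: at line 1 remove [hmq,nngkb,rzczr] add [ptyh,luau] -> 10 lines: oez ptyh luau vubkv kpw uzv xuq okiak fllo njdv
Hunk 5: at line 7 remove [okiak,fllo] add [jgbf] -> 9 lines: oez ptyh luau vubkv kpw uzv xuq jgbf njdv
Hunk 6: at line 5 remove [uzv,xuq,jgbf] add [wtxd,rpfg,iefw] -> 9 lines: oez ptyh luau vubkv kpw wtxd rpfg iefw njdv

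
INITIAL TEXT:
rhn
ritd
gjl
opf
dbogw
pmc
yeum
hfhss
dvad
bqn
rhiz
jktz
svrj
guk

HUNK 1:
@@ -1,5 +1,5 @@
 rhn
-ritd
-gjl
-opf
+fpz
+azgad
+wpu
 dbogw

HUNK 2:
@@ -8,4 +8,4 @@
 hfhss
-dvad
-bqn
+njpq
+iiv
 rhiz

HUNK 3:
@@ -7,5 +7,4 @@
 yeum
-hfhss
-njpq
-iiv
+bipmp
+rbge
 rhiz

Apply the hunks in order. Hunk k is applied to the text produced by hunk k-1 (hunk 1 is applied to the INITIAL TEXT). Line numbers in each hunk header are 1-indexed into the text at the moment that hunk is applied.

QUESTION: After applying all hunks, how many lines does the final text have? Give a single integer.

Answer: 13

Derivation:
Hunk 1: at line 1 remove [ritd,gjl,opf] add [fpz,azgad,wpu] -> 14 lines: rhn fpz azgad wpu dbogw pmc yeum hfhss dvad bqn rhiz jktz svrj guk
Hunk 2: at line 8 remove [dvad,bqn] add [njpq,iiv] -> 14 lines: rhn fpz azgad wpu dbogw pmc yeum hfhss njpq iiv rhiz jktz svrj guk
Hunk 3: at line 7 remove [hfhss,njpq,iiv] add [bipmp,rbge] -> 13 lines: rhn fpz azgad wpu dbogw pmc yeum bipmp rbge rhiz jktz svrj guk
Final line count: 13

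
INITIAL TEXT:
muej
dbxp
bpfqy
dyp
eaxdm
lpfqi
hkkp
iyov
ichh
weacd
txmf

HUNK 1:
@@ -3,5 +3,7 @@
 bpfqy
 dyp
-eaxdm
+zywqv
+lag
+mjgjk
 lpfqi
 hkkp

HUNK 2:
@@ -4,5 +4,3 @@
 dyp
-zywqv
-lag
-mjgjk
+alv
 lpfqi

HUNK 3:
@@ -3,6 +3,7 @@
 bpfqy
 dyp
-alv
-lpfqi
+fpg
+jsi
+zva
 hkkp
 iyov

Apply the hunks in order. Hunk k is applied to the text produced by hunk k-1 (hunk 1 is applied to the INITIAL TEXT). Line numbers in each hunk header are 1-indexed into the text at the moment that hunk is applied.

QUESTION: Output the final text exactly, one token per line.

Answer: muej
dbxp
bpfqy
dyp
fpg
jsi
zva
hkkp
iyov
ichh
weacd
txmf

Derivation:
Hunk 1: at line 3 remove [eaxdm] add [zywqv,lag,mjgjk] -> 13 lines: muej dbxp bpfqy dyp zywqv lag mjgjk lpfqi hkkp iyov ichh weacd txmf
Hunk 2: at line 4 remove [zywqv,lag,mjgjk] add [alv] -> 11 lines: muej dbxp bpfqy dyp alv lpfqi hkkp iyov ichh weacd txmf
Hunk 3: at line 3 remove [alv,lpfqi] add [fpg,jsi,zva] -> 12 lines: muej dbxp bpfqy dyp fpg jsi zva hkkp iyov ichh weacd txmf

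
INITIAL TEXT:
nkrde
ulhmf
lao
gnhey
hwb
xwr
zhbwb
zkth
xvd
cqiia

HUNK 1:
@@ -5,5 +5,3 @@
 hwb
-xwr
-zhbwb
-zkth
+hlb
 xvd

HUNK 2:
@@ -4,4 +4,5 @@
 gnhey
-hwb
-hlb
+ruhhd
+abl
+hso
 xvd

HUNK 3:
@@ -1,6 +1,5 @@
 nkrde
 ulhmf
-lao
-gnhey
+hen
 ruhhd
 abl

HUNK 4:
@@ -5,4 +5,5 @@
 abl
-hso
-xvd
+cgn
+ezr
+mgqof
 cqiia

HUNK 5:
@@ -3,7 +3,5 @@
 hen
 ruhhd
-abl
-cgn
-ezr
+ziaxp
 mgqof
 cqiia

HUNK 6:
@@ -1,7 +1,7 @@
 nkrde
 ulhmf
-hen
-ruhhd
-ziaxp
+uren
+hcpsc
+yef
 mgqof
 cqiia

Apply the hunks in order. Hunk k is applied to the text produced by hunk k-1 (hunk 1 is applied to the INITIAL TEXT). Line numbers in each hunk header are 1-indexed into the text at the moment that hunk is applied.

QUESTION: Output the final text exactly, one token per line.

Answer: nkrde
ulhmf
uren
hcpsc
yef
mgqof
cqiia

Derivation:
Hunk 1: at line 5 remove [xwr,zhbwb,zkth] add [hlb] -> 8 lines: nkrde ulhmf lao gnhey hwb hlb xvd cqiia
Hunk 2: at line 4 remove [hwb,hlb] add [ruhhd,abl,hso] -> 9 lines: nkrde ulhmf lao gnhey ruhhd abl hso xvd cqiia
Hunk 3: at line 1 remove [lao,gnhey] add [hen] -> 8 lines: nkrde ulhmf hen ruhhd abl hso xvd cqiia
Hunk 4: at line 5 remove [hso,xvd] add [cgn,ezr,mgqof] -> 9 lines: nkrde ulhmf hen ruhhd abl cgn ezr mgqof cqiia
Hunk 5: at line 3 remove [abl,cgn,ezr] add [ziaxp] -> 7 lines: nkrde ulhmf hen ruhhd ziaxp mgqof cqiia
Hunk 6: at line 1 remove [hen,ruhhd,ziaxp] add [uren,hcpsc,yef] -> 7 lines: nkrde ulhmf uren hcpsc yef mgqof cqiia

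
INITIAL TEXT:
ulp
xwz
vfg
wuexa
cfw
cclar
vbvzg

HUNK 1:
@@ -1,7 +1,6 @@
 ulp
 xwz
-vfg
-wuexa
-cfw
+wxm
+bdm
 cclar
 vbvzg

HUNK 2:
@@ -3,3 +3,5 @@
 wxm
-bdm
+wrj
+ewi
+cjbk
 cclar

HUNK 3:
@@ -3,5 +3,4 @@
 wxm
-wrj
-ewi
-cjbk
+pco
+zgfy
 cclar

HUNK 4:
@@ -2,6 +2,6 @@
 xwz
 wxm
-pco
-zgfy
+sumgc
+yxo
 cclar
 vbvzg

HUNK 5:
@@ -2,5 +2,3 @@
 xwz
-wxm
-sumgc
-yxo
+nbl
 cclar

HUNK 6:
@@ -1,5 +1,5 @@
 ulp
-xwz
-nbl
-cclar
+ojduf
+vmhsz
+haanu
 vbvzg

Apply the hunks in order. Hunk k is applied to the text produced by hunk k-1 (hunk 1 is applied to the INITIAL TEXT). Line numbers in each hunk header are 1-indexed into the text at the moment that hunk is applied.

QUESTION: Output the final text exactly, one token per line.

Answer: ulp
ojduf
vmhsz
haanu
vbvzg

Derivation:
Hunk 1: at line 1 remove [vfg,wuexa,cfw] add [wxm,bdm] -> 6 lines: ulp xwz wxm bdm cclar vbvzg
Hunk 2: at line 3 remove [bdm] add [wrj,ewi,cjbk] -> 8 lines: ulp xwz wxm wrj ewi cjbk cclar vbvzg
Hunk 3: at line 3 remove [wrj,ewi,cjbk] add [pco,zgfy] -> 7 lines: ulp xwz wxm pco zgfy cclar vbvzg
Hunk 4: at line 2 remove [pco,zgfy] add [sumgc,yxo] -> 7 lines: ulp xwz wxm sumgc yxo cclar vbvzg
Hunk 5: at line 2 remove [wxm,sumgc,yxo] add [nbl] -> 5 lines: ulp xwz nbl cclar vbvzg
Hunk 6: at line 1 remove [xwz,nbl,cclar] add [ojduf,vmhsz,haanu] -> 5 lines: ulp ojduf vmhsz haanu vbvzg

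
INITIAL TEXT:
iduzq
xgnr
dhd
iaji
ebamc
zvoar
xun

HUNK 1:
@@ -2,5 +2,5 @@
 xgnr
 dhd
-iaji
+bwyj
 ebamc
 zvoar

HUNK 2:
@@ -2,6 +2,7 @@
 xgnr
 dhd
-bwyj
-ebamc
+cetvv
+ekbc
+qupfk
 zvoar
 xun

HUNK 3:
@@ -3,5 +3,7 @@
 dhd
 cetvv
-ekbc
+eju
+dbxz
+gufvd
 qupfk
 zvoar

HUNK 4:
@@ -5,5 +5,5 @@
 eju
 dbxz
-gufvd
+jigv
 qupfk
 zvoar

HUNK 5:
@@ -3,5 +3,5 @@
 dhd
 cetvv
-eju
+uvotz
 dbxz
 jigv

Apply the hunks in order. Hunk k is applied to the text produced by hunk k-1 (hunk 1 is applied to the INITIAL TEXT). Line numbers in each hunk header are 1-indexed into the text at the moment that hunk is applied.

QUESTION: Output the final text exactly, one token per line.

Answer: iduzq
xgnr
dhd
cetvv
uvotz
dbxz
jigv
qupfk
zvoar
xun

Derivation:
Hunk 1: at line 2 remove [iaji] add [bwyj] -> 7 lines: iduzq xgnr dhd bwyj ebamc zvoar xun
Hunk 2: at line 2 remove [bwyj,ebamc] add [cetvv,ekbc,qupfk] -> 8 lines: iduzq xgnr dhd cetvv ekbc qupfk zvoar xun
Hunk 3: at line 3 remove [ekbc] add [eju,dbxz,gufvd] -> 10 lines: iduzq xgnr dhd cetvv eju dbxz gufvd qupfk zvoar xun
Hunk 4: at line 5 remove [gufvd] add [jigv] -> 10 lines: iduzq xgnr dhd cetvv eju dbxz jigv qupfk zvoar xun
Hunk 5: at line 3 remove [eju] add [uvotz] -> 10 lines: iduzq xgnr dhd cetvv uvotz dbxz jigv qupfk zvoar xun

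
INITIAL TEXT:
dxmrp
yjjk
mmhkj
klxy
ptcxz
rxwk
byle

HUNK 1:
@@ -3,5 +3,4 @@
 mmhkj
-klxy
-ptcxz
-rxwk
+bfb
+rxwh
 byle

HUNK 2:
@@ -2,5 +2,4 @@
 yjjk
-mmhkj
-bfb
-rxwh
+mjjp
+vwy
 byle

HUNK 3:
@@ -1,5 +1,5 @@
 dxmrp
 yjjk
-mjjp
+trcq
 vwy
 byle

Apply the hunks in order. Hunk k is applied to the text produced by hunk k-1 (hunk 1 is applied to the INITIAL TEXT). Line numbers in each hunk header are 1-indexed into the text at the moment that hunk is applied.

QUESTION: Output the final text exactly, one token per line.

Hunk 1: at line 3 remove [klxy,ptcxz,rxwk] add [bfb,rxwh] -> 6 lines: dxmrp yjjk mmhkj bfb rxwh byle
Hunk 2: at line 2 remove [mmhkj,bfb,rxwh] add [mjjp,vwy] -> 5 lines: dxmrp yjjk mjjp vwy byle
Hunk 3: at line 1 remove [mjjp] add [trcq] -> 5 lines: dxmrp yjjk trcq vwy byle

Answer: dxmrp
yjjk
trcq
vwy
byle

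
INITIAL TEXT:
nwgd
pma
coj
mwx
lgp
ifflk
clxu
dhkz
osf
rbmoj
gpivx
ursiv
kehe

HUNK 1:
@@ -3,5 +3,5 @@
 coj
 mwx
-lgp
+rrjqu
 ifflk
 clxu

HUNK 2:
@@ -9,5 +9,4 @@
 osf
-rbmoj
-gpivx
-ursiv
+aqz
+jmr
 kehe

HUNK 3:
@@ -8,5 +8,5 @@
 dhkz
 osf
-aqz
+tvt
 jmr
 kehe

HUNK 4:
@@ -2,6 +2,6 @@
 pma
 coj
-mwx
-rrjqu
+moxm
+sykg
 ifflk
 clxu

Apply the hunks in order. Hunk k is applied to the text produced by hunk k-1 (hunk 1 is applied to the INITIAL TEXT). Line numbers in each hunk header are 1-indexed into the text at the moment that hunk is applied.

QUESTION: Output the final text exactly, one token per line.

Answer: nwgd
pma
coj
moxm
sykg
ifflk
clxu
dhkz
osf
tvt
jmr
kehe

Derivation:
Hunk 1: at line 3 remove [lgp] add [rrjqu] -> 13 lines: nwgd pma coj mwx rrjqu ifflk clxu dhkz osf rbmoj gpivx ursiv kehe
Hunk 2: at line 9 remove [rbmoj,gpivx,ursiv] add [aqz,jmr] -> 12 lines: nwgd pma coj mwx rrjqu ifflk clxu dhkz osf aqz jmr kehe
Hunk 3: at line 8 remove [aqz] add [tvt] -> 12 lines: nwgd pma coj mwx rrjqu ifflk clxu dhkz osf tvt jmr kehe
Hunk 4: at line 2 remove [mwx,rrjqu] add [moxm,sykg] -> 12 lines: nwgd pma coj moxm sykg ifflk clxu dhkz osf tvt jmr kehe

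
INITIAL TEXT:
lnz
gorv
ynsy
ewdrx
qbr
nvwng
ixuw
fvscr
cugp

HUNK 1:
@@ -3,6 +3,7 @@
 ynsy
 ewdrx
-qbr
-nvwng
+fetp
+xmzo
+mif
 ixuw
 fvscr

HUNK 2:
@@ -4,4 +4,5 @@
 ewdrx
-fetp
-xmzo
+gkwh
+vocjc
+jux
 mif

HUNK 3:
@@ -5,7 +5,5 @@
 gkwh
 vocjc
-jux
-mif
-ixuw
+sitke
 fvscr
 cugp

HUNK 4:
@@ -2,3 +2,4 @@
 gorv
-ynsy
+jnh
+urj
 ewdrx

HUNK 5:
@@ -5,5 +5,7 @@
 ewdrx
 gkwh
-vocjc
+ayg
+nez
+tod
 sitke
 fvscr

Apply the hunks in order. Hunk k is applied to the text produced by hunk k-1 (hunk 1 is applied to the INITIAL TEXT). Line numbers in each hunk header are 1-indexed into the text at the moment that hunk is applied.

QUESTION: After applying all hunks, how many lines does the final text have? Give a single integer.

Answer: 12

Derivation:
Hunk 1: at line 3 remove [qbr,nvwng] add [fetp,xmzo,mif] -> 10 lines: lnz gorv ynsy ewdrx fetp xmzo mif ixuw fvscr cugp
Hunk 2: at line 4 remove [fetp,xmzo] add [gkwh,vocjc,jux] -> 11 lines: lnz gorv ynsy ewdrx gkwh vocjc jux mif ixuw fvscr cugp
Hunk 3: at line 5 remove [jux,mif,ixuw] add [sitke] -> 9 lines: lnz gorv ynsy ewdrx gkwh vocjc sitke fvscr cugp
Hunk 4: at line 2 remove [ynsy] add [jnh,urj] -> 10 lines: lnz gorv jnh urj ewdrx gkwh vocjc sitke fvscr cugp
Hunk 5: at line 5 remove [vocjc] add [ayg,nez,tod] -> 12 lines: lnz gorv jnh urj ewdrx gkwh ayg nez tod sitke fvscr cugp
Final line count: 12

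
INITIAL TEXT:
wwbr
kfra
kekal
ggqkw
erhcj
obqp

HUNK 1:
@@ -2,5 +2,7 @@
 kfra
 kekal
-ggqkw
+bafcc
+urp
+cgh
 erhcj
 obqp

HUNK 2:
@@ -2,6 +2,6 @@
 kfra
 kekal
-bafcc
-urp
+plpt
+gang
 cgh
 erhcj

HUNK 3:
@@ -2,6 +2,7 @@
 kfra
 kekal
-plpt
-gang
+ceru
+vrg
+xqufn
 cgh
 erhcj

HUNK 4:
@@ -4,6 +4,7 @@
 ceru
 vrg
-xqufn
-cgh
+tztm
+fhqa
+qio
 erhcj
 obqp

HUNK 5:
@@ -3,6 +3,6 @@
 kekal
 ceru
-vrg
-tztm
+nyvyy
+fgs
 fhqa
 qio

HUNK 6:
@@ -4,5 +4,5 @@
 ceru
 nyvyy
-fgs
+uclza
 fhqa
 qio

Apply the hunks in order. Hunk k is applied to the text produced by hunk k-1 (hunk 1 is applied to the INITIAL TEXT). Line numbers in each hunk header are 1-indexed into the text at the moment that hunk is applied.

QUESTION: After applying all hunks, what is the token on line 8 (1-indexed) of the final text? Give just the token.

Answer: qio

Derivation:
Hunk 1: at line 2 remove [ggqkw] add [bafcc,urp,cgh] -> 8 lines: wwbr kfra kekal bafcc urp cgh erhcj obqp
Hunk 2: at line 2 remove [bafcc,urp] add [plpt,gang] -> 8 lines: wwbr kfra kekal plpt gang cgh erhcj obqp
Hunk 3: at line 2 remove [plpt,gang] add [ceru,vrg,xqufn] -> 9 lines: wwbr kfra kekal ceru vrg xqufn cgh erhcj obqp
Hunk 4: at line 4 remove [xqufn,cgh] add [tztm,fhqa,qio] -> 10 lines: wwbr kfra kekal ceru vrg tztm fhqa qio erhcj obqp
Hunk 5: at line 3 remove [vrg,tztm] add [nyvyy,fgs] -> 10 lines: wwbr kfra kekal ceru nyvyy fgs fhqa qio erhcj obqp
Hunk 6: at line 4 remove [fgs] add [uclza] -> 10 lines: wwbr kfra kekal ceru nyvyy uclza fhqa qio erhcj obqp
Final line 8: qio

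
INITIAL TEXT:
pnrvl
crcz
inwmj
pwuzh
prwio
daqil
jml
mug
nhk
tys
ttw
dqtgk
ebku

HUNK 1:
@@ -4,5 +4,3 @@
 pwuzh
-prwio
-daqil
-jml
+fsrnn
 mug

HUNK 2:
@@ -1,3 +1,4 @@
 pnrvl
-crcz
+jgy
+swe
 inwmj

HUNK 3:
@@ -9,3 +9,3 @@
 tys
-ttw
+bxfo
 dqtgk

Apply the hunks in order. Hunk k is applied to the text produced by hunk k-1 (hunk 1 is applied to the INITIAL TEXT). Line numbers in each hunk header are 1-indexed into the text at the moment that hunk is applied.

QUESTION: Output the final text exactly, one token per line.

Answer: pnrvl
jgy
swe
inwmj
pwuzh
fsrnn
mug
nhk
tys
bxfo
dqtgk
ebku

Derivation:
Hunk 1: at line 4 remove [prwio,daqil,jml] add [fsrnn] -> 11 lines: pnrvl crcz inwmj pwuzh fsrnn mug nhk tys ttw dqtgk ebku
Hunk 2: at line 1 remove [crcz] add [jgy,swe] -> 12 lines: pnrvl jgy swe inwmj pwuzh fsrnn mug nhk tys ttw dqtgk ebku
Hunk 3: at line 9 remove [ttw] add [bxfo] -> 12 lines: pnrvl jgy swe inwmj pwuzh fsrnn mug nhk tys bxfo dqtgk ebku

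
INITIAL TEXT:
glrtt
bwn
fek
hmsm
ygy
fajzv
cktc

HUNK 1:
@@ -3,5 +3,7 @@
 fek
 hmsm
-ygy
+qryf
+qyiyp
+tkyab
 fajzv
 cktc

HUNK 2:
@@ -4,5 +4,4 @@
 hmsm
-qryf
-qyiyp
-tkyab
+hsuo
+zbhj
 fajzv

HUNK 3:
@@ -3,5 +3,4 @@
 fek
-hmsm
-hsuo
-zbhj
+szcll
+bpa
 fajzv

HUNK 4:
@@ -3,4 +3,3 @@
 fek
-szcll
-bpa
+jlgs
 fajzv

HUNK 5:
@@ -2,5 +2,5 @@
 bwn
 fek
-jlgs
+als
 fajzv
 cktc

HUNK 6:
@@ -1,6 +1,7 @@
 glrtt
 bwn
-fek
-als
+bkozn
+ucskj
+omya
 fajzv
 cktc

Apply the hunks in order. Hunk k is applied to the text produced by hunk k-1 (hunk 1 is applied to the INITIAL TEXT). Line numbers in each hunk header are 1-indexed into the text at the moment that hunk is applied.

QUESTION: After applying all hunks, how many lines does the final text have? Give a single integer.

Answer: 7

Derivation:
Hunk 1: at line 3 remove [ygy] add [qryf,qyiyp,tkyab] -> 9 lines: glrtt bwn fek hmsm qryf qyiyp tkyab fajzv cktc
Hunk 2: at line 4 remove [qryf,qyiyp,tkyab] add [hsuo,zbhj] -> 8 lines: glrtt bwn fek hmsm hsuo zbhj fajzv cktc
Hunk 3: at line 3 remove [hmsm,hsuo,zbhj] add [szcll,bpa] -> 7 lines: glrtt bwn fek szcll bpa fajzv cktc
Hunk 4: at line 3 remove [szcll,bpa] add [jlgs] -> 6 lines: glrtt bwn fek jlgs fajzv cktc
Hunk 5: at line 2 remove [jlgs] add [als] -> 6 lines: glrtt bwn fek als fajzv cktc
Hunk 6: at line 1 remove [fek,als] add [bkozn,ucskj,omya] -> 7 lines: glrtt bwn bkozn ucskj omya fajzv cktc
Final line count: 7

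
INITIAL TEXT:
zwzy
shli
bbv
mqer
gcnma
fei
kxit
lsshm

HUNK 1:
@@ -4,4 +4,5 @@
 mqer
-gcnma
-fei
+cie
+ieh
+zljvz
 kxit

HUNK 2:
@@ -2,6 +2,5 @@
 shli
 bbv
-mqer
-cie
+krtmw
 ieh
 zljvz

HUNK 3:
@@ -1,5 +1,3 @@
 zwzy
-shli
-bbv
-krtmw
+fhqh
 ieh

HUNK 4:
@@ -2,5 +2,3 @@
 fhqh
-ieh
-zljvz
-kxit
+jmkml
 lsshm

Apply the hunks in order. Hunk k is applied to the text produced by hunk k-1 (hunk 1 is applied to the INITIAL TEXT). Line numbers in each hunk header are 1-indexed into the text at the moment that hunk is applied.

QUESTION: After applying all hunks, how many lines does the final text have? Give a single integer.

Hunk 1: at line 4 remove [gcnma,fei] add [cie,ieh,zljvz] -> 9 lines: zwzy shli bbv mqer cie ieh zljvz kxit lsshm
Hunk 2: at line 2 remove [mqer,cie] add [krtmw] -> 8 lines: zwzy shli bbv krtmw ieh zljvz kxit lsshm
Hunk 3: at line 1 remove [shli,bbv,krtmw] add [fhqh] -> 6 lines: zwzy fhqh ieh zljvz kxit lsshm
Hunk 4: at line 2 remove [ieh,zljvz,kxit] add [jmkml] -> 4 lines: zwzy fhqh jmkml lsshm
Final line count: 4

Answer: 4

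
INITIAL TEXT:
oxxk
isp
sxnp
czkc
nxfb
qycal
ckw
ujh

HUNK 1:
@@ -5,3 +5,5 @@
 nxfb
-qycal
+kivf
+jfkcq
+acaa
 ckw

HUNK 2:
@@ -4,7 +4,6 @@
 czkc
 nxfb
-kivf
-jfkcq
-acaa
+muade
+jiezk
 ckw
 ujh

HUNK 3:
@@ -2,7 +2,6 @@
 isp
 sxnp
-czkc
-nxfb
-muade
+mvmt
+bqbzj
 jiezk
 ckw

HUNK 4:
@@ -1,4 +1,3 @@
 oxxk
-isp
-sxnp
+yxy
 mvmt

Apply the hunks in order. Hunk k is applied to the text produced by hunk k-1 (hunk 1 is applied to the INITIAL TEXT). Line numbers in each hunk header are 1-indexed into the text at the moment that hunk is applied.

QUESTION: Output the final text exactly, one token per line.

Hunk 1: at line 5 remove [qycal] add [kivf,jfkcq,acaa] -> 10 lines: oxxk isp sxnp czkc nxfb kivf jfkcq acaa ckw ujh
Hunk 2: at line 4 remove [kivf,jfkcq,acaa] add [muade,jiezk] -> 9 lines: oxxk isp sxnp czkc nxfb muade jiezk ckw ujh
Hunk 3: at line 2 remove [czkc,nxfb,muade] add [mvmt,bqbzj] -> 8 lines: oxxk isp sxnp mvmt bqbzj jiezk ckw ujh
Hunk 4: at line 1 remove [isp,sxnp] add [yxy] -> 7 lines: oxxk yxy mvmt bqbzj jiezk ckw ujh

Answer: oxxk
yxy
mvmt
bqbzj
jiezk
ckw
ujh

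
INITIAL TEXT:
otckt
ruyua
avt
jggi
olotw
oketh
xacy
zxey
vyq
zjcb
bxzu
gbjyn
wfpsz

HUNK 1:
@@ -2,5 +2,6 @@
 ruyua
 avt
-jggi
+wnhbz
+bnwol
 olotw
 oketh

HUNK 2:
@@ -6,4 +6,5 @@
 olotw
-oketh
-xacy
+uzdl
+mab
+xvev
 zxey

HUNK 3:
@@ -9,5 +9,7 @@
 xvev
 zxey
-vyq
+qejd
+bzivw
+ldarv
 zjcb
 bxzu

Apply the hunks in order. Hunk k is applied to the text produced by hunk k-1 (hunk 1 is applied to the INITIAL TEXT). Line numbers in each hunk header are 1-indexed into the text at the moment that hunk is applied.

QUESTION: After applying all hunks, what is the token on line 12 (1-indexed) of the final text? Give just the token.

Answer: bzivw

Derivation:
Hunk 1: at line 2 remove [jggi] add [wnhbz,bnwol] -> 14 lines: otckt ruyua avt wnhbz bnwol olotw oketh xacy zxey vyq zjcb bxzu gbjyn wfpsz
Hunk 2: at line 6 remove [oketh,xacy] add [uzdl,mab,xvev] -> 15 lines: otckt ruyua avt wnhbz bnwol olotw uzdl mab xvev zxey vyq zjcb bxzu gbjyn wfpsz
Hunk 3: at line 9 remove [vyq] add [qejd,bzivw,ldarv] -> 17 lines: otckt ruyua avt wnhbz bnwol olotw uzdl mab xvev zxey qejd bzivw ldarv zjcb bxzu gbjyn wfpsz
Final line 12: bzivw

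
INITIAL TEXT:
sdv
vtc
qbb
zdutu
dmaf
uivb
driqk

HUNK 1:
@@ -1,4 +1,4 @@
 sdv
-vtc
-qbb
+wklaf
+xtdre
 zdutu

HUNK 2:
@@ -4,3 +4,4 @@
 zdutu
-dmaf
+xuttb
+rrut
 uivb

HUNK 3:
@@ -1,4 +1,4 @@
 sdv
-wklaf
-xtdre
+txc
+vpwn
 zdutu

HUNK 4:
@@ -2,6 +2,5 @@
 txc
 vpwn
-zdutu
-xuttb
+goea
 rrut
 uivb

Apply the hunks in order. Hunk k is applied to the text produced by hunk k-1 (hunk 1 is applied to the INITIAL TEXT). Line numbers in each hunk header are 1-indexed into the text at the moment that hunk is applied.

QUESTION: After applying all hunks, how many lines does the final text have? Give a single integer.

Answer: 7

Derivation:
Hunk 1: at line 1 remove [vtc,qbb] add [wklaf,xtdre] -> 7 lines: sdv wklaf xtdre zdutu dmaf uivb driqk
Hunk 2: at line 4 remove [dmaf] add [xuttb,rrut] -> 8 lines: sdv wklaf xtdre zdutu xuttb rrut uivb driqk
Hunk 3: at line 1 remove [wklaf,xtdre] add [txc,vpwn] -> 8 lines: sdv txc vpwn zdutu xuttb rrut uivb driqk
Hunk 4: at line 2 remove [zdutu,xuttb] add [goea] -> 7 lines: sdv txc vpwn goea rrut uivb driqk
Final line count: 7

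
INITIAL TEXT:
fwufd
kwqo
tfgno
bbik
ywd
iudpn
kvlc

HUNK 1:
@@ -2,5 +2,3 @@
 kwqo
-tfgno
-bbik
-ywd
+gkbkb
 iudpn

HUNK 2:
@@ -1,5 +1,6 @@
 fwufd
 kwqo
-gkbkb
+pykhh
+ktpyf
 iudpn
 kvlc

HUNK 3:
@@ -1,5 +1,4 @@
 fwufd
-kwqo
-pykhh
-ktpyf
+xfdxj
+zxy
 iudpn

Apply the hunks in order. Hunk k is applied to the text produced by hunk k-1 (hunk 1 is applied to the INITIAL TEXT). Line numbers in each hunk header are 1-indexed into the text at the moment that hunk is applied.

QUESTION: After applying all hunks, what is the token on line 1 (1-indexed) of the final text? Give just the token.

Answer: fwufd

Derivation:
Hunk 1: at line 2 remove [tfgno,bbik,ywd] add [gkbkb] -> 5 lines: fwufd kwqo gkbkb iudpn kvlc
Hunk 2: at line 1 remove [gkbkb] add [pykhh,ktpyf] -> 6 lines: fwufd kwqo pykhh ktpyf iudpn kvlc
Hunk 3: at line 1 remove [kwqo,pykhh,ktpyf] add [xfdxj,zxy] -> 5 lines: fwufd xfdxj zxy iudpn kvlc
Final line 1: fwufd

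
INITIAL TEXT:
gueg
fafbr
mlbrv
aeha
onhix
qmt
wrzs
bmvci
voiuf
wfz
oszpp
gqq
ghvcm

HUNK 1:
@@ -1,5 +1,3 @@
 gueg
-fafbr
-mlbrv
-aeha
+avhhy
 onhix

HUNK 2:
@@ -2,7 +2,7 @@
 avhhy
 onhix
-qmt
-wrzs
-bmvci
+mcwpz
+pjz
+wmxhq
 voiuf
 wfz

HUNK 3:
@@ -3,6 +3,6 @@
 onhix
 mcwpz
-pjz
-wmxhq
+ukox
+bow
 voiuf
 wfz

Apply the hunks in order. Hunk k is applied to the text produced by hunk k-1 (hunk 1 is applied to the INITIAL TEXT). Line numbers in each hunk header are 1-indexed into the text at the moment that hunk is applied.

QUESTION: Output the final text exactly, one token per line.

Hunk 1: at line 1 remove [fafbr,mlbrv,aeha] add [avhhy] -> 11 lines: gueg avhhy onhix qmt wrzs bmvci voiuf wfz oszpp gqq ghvcm
Hunk 2: at line 2 remove [qmt,wrzs,bmvci] add [mcwpz,pjz,wmxhq] -> 11 lines: gueg avhhy onhix mcwpz pjz wmxhq voiuf wfz oszpp gqq ghvcm
Hunk 3: at line 3 remove [pjz,wmxhq] add [ukox,bow] -> 11 lines: gueg avhhy onhix mcwpz ukox bow voiuf wfz oszpp gqq ghvcm

Answer: gueg
avhhy
onhix
mcwpz
ukox
bow
voiuf
wfz
oszpp
gqq
ghvcm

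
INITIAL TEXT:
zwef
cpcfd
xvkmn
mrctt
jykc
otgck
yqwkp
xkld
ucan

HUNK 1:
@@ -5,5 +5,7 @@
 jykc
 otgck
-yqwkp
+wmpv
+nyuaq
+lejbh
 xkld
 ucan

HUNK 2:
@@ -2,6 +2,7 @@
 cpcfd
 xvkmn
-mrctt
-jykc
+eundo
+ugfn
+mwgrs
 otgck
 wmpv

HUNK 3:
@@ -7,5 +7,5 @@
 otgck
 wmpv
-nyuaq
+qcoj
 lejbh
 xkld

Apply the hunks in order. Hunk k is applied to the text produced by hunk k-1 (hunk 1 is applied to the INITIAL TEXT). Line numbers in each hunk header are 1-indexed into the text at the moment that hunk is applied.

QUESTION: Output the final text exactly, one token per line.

Answer: zwef
cpcfd
xvkmn
eundo
ugfn
mwgrs
otgck
wmpv
qcoj
lejbh
xkld
ucan

Derivation:
Hunk 1: at line 5 remove [yqwkp] add [wmpv,nyuaq,lejbh] -> 11 lines: zwef cpcfd xvkmn mrctt jykc otgck wmpv nyuaq lejbh xkld ucan
Hunk 2: at line 2 remove [mrctt,jykc] add [eundo,ugfn,mwgrs] -> 12 lines: zwef cpcfd xvkmn eundo ugfn mwgrs otgck wmpv nyuaq lejbh xkld ucan
Hunk 3: at line 7 remove [nyuaq] add [qcoj] -> 12 lines: zwef cpcfd xvkmn eundo ugfn mwgrs otgck wmpv qcoj lejbh xkld ucan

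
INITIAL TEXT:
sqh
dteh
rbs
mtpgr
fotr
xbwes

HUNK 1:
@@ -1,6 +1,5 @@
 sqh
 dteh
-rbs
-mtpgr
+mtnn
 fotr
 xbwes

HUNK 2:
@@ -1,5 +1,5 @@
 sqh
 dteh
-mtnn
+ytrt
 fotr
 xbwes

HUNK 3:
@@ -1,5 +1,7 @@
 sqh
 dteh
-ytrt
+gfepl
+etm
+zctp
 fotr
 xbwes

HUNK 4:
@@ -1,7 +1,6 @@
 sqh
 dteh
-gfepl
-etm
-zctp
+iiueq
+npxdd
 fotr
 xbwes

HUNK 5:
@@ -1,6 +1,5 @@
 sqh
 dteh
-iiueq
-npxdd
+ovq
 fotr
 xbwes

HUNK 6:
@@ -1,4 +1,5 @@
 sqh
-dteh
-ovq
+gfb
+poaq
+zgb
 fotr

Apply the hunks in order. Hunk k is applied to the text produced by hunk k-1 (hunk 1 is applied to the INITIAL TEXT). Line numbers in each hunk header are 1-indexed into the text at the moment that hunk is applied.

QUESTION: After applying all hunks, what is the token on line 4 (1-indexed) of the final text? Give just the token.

Answer: zgb

Derivation:
Hunk 1: at line 1 remove [rbs,mtpgr] add [mtnn] -> 5 lines: sqh dteh mtnn fotr xbwes
Hunk 2: at line 1 remove [mtnn] add [ytrt] -> 5 lines: sqh dteh ytrt fotr xbwes
Hunk 3: at line 1 remove [ytrt] add [gfepl,etm,zctp] -> 7 lines: sqh dteh gfepl etm zctp fotr xbwes
Hunk 4: at line 1 remove [gfepl,etm,zctp] add [iiueq,npxdd] -> 6 lines: sqh dteh iiueq npxdd fotr xbwes
Hunk 5: at line 1 remove [iiueq,npxdd] add [ovq] -> 5 lines: sqh dteh ovq fotr xbwes
Hunk 6: at line 1 remove [dteh,ovq] add [gfb,poaq,zgb] -> 6 lines: sqh gfb poaq zgb fotr xbwes
Final line 4: zgb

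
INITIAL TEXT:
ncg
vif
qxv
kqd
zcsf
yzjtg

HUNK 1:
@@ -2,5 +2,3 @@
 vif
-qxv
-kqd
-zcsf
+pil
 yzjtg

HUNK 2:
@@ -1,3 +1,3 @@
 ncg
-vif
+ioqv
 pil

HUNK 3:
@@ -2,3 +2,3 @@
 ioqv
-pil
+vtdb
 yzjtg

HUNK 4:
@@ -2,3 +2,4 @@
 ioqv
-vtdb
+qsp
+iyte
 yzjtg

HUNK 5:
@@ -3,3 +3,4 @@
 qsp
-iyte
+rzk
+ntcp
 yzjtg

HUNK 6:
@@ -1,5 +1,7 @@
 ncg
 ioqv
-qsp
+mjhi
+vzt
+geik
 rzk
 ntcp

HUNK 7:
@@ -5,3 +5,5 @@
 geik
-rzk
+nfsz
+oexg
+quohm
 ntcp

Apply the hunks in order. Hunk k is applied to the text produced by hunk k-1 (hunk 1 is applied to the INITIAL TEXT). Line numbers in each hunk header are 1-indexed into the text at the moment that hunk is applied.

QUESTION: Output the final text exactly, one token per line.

Answer: ncg
ioqv
mjhi
vzt
geik
nfsz
oexg
quohm
ntcp
yzjtg

Derivation:
Hunk 1: at line 2 remove [qxv,kqd,zcsf] add [pil] -> 4 lines: ncg vif pil yzjtg
Hunk 2: at line 1 remove [vif] add [ioqv] -> 4 lines: ncg ioqv pil yzjtg
Hunk 3: at line 2 remove [pil] add [vtdb] -> 4 lines: ncg ioqv vtdb yzjtg
Hunk 4: at line 2 remove [vtdb] add [qsp,iyte] -> 5 lines: ncg ioqv qsp iyte yzjtg
Hunk 5: at line 3 remove [iyte] add [rzk,ntcp] -> 6 lines: ncg ioqv qsp rzk ntcp yzjtg
Hunk 6: at line 1 remove [qsp] add [mjhi,vzt,geik] -> 8 lines: ncg ioqv mjhi vzt geik rzk ntcp yzjtg
Hunk 7: at line 5 remove [rzk] add [nfsz,oexg,quohm] -> 10 lines: ncg ioqv mjhi vzt geik nfsz oexg quohm ntcp yzjtg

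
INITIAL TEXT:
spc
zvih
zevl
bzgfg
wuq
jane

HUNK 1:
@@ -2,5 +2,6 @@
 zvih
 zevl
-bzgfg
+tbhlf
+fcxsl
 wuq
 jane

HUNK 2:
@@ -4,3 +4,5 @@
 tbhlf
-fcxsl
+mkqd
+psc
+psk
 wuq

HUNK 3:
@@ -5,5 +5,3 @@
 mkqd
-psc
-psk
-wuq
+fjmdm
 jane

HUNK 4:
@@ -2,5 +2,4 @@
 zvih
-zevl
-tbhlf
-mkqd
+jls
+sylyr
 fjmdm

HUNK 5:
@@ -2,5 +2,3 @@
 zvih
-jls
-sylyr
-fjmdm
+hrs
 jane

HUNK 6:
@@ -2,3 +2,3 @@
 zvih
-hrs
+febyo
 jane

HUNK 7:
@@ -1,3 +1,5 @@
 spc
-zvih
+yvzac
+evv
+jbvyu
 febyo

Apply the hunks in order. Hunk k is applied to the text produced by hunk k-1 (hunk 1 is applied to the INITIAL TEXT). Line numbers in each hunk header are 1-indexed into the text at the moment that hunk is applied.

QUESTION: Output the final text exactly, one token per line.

Hunk 1: at line 2 remove [bzgfg] add [tbhlf,fcxsl] -> 7 lines: spc zvih zevl tbhlf fcxsl wuq jane
Hunk 2: at line 4 remove [fcxsl] add [mkqd,psc,psk] -> 9 lines: spc zvih zevl tbhlf mkqd psc psk wuq jane
Hunk 3: at line 5 remove [psc,psk,wuq] add [fjmdm] -> 7 lines: spc zvih zevl tbhlf mkqd fjmdm jane
Hunk 4: at line 2 remove [zevl,tbhlf,mkqd] add [jls,sylyr] -> 6 lines: spc zvih jls sylyr fjmdm jane
Hunk 5: at line 2 remove [jls,sylyr,fjmdm] add [hrs] -> 4 lines: spc zvih hrs jane
Hunk 6: at line 2 remove [hrs] add [febyo] -> 4 lines: spc zvih febyo jane
Hunk 7: at line 1 remove [zvih] add [yvzac,evv,jbvyu] -> 6 lines: spc yvzac evv jbvyu febyo jane

Answer: spc
yvzac
evv
jbvyu
febyo
jane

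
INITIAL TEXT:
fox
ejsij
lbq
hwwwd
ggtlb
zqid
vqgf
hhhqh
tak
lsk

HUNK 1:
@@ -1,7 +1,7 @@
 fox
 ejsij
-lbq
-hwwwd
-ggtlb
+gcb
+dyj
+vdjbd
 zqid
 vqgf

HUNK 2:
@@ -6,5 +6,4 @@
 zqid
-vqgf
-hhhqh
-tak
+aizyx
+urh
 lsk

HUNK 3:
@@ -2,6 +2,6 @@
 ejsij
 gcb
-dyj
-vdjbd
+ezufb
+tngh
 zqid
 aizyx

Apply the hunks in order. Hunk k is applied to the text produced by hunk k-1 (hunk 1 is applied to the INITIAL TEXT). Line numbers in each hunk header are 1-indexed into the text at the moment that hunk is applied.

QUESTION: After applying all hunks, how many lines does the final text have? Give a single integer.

Hunk 1: at line 1 remove [lbq,hwwwd,ggtlb] add [gcb,dyj,vdjbd] -> 10 lines: fox ejsij gcb dyj vdjbd zqid vqgf hhhqh tak lsk
Hunk 2: at line 6 remove [vqgf,hhhqh,tak] add [aizyx,urh] -> 9 lines: fox ejsij gcb dyj vdjbd zqid aizyx urh lsk
Hunk 3: at line 2 remove [dyj,vdjbd] add [ezufb,tngh] -> 9 lines: fox ejsij gcb ezufb tngh zqid aizyx urh lsk
Final line count: 9

Answer: 9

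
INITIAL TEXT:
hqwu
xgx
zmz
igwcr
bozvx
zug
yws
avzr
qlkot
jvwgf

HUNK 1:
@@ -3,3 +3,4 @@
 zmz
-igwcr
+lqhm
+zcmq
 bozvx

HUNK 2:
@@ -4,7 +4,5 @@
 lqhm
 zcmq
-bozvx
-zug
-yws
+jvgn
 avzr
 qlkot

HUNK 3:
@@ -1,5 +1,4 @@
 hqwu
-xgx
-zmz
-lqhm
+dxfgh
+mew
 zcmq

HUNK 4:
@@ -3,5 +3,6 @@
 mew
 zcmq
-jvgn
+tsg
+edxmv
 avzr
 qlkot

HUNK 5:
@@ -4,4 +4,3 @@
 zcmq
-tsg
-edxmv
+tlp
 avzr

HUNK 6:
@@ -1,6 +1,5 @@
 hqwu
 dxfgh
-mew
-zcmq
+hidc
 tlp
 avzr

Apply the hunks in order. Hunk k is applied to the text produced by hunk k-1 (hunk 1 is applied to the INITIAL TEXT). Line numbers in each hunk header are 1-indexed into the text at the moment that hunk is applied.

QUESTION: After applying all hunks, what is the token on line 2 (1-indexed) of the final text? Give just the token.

Hunk 1: at line 3 remove [igwcr] add [lqhm,zcmq] -> 11 lines: hqwu xgx zmz lqhm zcmq bozvx zug yws avzr qlkot jvwgf
Hunk 2: at line 4 remove [bozvx,zug,yws] add [jvgn] -> 9 lines: hqwu xgx zmz lqhm zcmq jvgn avzr qlkot jvwgf
Hunk 3: at line 1 remove [xgx,zmz,lqhm] add [dxfgh,mew] -> 8 lines: hqwu dxfgh mew zcmq jvgn avzr qlkot jvwgf
Hunk 4: at line 3 remove [jvgn] add [tsg,edxmv] -> 9 lines: hqwu dxfgh mew zcmq tsg edxmv avzr qlkot jvwgf
Hunk 5: at line 4 remove [tsg,edxmv] add [tlp] -> 8 lines: hqwu dxfgh mew zcmq tlp avzr qlkot jvwgf
Hunk 6: at line 1 remove [mew,zcmq] add [hidc] -> 7 lines: hqwu dxfgh hidc tlp avzr qlkot jvwgf
Final line 2: dxfgh

Answer: dxfgh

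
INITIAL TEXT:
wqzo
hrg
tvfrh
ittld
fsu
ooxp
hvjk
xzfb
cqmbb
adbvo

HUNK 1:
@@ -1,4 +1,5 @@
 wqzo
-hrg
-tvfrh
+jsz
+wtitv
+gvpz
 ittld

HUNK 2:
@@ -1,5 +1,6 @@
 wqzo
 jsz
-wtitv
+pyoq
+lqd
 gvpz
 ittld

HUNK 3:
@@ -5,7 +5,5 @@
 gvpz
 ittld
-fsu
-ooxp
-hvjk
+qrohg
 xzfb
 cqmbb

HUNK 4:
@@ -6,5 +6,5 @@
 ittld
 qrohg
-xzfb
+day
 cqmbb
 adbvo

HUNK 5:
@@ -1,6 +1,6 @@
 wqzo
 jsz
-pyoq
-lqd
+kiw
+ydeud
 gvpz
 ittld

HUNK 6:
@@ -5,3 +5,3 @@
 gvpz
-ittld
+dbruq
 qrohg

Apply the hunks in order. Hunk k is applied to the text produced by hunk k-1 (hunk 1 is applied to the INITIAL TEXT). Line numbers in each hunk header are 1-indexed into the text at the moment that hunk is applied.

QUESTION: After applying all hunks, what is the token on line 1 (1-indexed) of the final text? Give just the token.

Hunk 1: at line 1 remove [hrg,tvfrh] add [jsz,wtitv,gvpz] -> 11 lines: wqzo jsz wtitv gvpz ittld fsu ooxp hvjk xzfb cqmbb adbvo
Hunk 2: at line 1 remove [wtitv] add [pyoq,lqd] -> 12 lines: wqzo jsz pyoq lqd gvpz ittld fsu ooxp hvjk xzfb cqmbb adbvo
Hunk 3: at line 5 remove [fsu,ooxp,hvjk] add [qrohg] -> 10 lines: wqzo jsz pyoq lqd gvpz ittld qrohg xzfb cqmbb adbvo
Hunk 4: at line 6 remove [xzfb] add [day] -> 10 lines: wqzo jsz pyoq lqd gvpz ittld qrohg day cqmbb adbvo
Hunk 5: at line 1 remove [pyoq,lqd] add [kiw,ydeud] -> 10 lines: wqzo jsz kiw ydeud gvpz ittld qrohg day cqmbb adbvo
Hunk 6: at line 5 remove [ittld] add [dbruq] -> 10 lines: wqzo jsz kiw ydeud gvpz dbruq qrohg day cqmbb adbvo
Final line 1: wqzo

Answer: wqzo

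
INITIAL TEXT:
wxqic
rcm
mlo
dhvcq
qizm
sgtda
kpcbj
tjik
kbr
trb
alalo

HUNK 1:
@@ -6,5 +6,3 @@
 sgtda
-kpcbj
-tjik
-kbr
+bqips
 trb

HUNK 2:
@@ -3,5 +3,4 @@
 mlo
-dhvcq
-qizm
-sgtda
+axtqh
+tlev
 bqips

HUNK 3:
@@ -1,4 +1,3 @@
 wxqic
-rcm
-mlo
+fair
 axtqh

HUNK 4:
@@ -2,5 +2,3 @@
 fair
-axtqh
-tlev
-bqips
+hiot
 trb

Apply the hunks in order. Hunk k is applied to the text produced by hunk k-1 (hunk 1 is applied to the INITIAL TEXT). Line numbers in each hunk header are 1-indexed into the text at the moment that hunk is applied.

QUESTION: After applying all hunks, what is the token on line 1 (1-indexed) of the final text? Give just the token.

Answer: wxqic

Derivation:
Hunk 1: at line 6 remove [kpcbj,tjik,kbr] add [bqips] -> 9 lines: wxqic rcm mlo dhvcq qizm sgtda bqips trb alalo
Hunk 2: at line 3 remove [dhvcq,qizm,sgtda] add [axtqh,tlev] -> 8 lines: wxqic rcm mlo axtqh tlev bqips trb alalo
Hunk 3: at line 1 remove [rcm,mlo] add [fair] -> 7 lines: wxqic fair axtqh tlev bqips trb alalo
Hunk 4: at line 2 remove [axtqh,tlev,bqips] add [hiot] -> 5 lines: wxqic fair hiot trb alalo
Final line 1: wxqic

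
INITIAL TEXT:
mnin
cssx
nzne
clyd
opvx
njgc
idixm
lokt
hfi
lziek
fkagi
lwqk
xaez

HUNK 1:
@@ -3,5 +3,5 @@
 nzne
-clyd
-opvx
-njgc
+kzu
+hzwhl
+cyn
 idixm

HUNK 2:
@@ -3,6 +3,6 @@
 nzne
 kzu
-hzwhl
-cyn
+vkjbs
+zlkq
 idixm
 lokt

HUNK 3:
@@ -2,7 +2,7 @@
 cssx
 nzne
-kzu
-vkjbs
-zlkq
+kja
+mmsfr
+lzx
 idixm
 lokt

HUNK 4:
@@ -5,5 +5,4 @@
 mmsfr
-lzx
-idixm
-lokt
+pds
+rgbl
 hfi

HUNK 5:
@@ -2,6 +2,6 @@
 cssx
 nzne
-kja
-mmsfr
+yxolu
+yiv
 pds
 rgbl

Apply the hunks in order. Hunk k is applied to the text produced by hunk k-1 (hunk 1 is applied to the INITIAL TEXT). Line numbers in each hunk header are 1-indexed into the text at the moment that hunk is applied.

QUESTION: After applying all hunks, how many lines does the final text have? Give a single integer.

Hunk 1: at line 3 remove [clyd,opvx,njgc] add [kzu,hzwhl,cyn] -> 13 lines: mnin cssx nzne kzu hzwhl cyn idixm lokt hfi lziek fkagi lwqk xaez
Hunk 2: at line 3 remove [hzwhl,cyn] add [vkjbs,zlkq] -> 13 lines: mnin cssx nzne kzu vkjbs zlkq idixm lokt hfi lziek fkagi lwqk xaez
Hunk 3: at line 2 remove [kzu,vkjbs,zlkq] add [kja,mmsfr,lzx] -> 13 lines: mnin cssx nzne kja mmsfr lzx idixm lokt hfi lziek fkagi lwqk xaez
Hunk 4: at line 5 remove [lzx,idixm,lokt] add [pds,rgbl] -> 12 lines: mnin cssx nzne kja mmsfr pds rgbl hfi lziek fkagi lwqk xaez
Hunk 5: at line 2 remove [kja,mmsfr] add [yxolu,yiv] -> 12 lines: mnin cssx nzne yxolu yiv pds rgbl hfi lziek fkagi lwqk xaez
Final line count: 12

Answer: 12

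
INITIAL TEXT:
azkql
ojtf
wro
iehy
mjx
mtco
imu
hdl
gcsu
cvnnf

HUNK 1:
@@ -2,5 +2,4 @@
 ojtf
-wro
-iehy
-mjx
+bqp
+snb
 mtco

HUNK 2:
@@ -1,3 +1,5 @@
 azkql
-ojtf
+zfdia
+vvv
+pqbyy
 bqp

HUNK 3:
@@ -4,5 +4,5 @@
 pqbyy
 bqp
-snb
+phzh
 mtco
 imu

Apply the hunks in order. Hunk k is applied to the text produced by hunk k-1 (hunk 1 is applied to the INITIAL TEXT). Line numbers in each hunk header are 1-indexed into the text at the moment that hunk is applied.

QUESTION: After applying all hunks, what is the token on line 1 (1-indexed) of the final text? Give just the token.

Answer: azkql

Derivation:
Hunk 1: at line 2 remove [wro,iehy,mjx] add [bqp,snb] -> 9 lines: azkql ojtf bqp snb mtco imu hdl gcsu cvnnf
Hunk 2: at line 1 remove [ojtf] add [zfdia,vvv,pqbyy] -> 11 lines: azkql zfdia vvv pqbyy bqp snb mtco imu hdl gcsu cvnnf
Hunk 3: at line 4 remove [snb] add [phzh] -> 11 lines: azkql zfdia vvv pqbyy bqp phzh mtco imu hdl gcsu cvnnf
Final line 1: azkql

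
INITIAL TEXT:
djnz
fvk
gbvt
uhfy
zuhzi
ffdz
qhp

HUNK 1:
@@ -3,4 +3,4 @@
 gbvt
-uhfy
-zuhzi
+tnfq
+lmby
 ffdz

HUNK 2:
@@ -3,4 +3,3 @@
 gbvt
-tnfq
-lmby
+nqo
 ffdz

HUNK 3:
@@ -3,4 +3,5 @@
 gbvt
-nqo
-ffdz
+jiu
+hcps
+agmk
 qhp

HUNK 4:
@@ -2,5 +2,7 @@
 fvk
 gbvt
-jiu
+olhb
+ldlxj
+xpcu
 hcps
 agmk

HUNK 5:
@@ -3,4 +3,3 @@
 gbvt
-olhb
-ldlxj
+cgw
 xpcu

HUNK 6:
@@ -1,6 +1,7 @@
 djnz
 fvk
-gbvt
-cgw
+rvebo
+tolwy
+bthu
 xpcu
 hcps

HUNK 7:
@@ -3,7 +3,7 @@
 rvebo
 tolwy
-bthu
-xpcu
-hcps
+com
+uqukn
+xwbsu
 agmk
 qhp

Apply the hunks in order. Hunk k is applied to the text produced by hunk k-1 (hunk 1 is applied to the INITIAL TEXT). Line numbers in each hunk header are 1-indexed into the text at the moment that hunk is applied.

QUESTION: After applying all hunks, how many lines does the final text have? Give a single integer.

Hunk 1: at line 3 remove [uhfy,zuhzi] add [tnfq,lmby] -> 7 lines: djnz fvk gbvt tnfq lmby ffdz qhp
Hunk 2: at line 3 remove [tnfq,lmby] add [nqo] -> 6 lines: djnz fvk gbvt nqo ffdz qhp
Hunk 3: at line 3 remove [nqo,ffdz] add [jiu,hcps,agmk] -> 7 lines: djnz fvk gbvt jiu hcps agmk qhp
Hunk 4: at line 2 remove [jiu] add [olhb,ldlxj,xpcu] -> 9 lines: djnz fvk gbvt olhb ldlxj xpcu hcps agmk qhp
Hunk 5: at line 3 remove [olhb,ldlxj] add [cgw] -> 8 lines: djnz fvk gbvt cgw xpcu hcps agmk qhp
Hunk 6: at line 1 remove [gbvt,cgw] add [rvebo,tolwy,bthu] -> 9 lines: djnz fvk rvebo tolwy bthu xpcu hcps agmk qhp
Hunk 7: at line 3 remove [bthu,xpcu,hcps] add [com,uqukn,xwbsu] -> 9 lines: djnz fvk rvebo tolwy com uqukn xwbsu agmk qhp
Final line count: 9

Answer: 9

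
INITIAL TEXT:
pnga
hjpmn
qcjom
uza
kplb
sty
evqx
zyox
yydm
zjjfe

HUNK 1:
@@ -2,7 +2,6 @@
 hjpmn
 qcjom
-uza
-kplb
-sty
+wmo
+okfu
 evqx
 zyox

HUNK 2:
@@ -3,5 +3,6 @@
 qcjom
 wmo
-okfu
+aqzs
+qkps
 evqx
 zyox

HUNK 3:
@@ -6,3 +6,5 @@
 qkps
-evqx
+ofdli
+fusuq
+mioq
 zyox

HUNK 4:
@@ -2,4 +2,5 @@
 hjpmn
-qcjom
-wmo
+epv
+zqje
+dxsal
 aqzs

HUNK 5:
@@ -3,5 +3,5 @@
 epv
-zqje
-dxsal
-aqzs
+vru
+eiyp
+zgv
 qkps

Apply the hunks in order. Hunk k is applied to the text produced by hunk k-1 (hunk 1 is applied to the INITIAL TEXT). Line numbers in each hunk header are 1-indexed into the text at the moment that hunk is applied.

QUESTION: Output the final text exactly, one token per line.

Hunk 1: at line 2 remove [uza,kplb,sty] add [wmo,okfu] -> 9 lines: pnga hjpmn qcjom wmo okfu evqx zyox yydm zjjfe
Hunk 2: at line 3 remove [okfu] add [aqzs,qkps] -> 10 lines: pnga hjpmn qcjom wmo aqzs qkps evqx zyox yydm zjjfe
Hunk 3: at line 6 remove [evqx] add [ofdli,fusuq,mioq] -> 12 lines: pnga hjpmn qcjom wmo aqzs qkps ofdli fusuq mioq zyox yydm zjjfe
Hunk 4: at line 2 remove [qcjom,wmo] add [epv,zqje,dxsal] -> 13 lines: pnga hjpmn epv zqje dxsal aqzs qkps ofdli fusuq mioq zyox yydm zjjfe
Hunk 5: at line 3 remove [zqje,dxsal,aqzs] add [vru,eiyp,zgv] -> 13 lines: pnga hjpmn epv vru eiyp zgv qkps ofdli fusuq mioq zyox yydm zjjfe

Answer: pnga
hjpmn
epv
vru
eiyp
zgv
qkps
ofdli
fusuq
mioq
zyox
yydm
zjjfe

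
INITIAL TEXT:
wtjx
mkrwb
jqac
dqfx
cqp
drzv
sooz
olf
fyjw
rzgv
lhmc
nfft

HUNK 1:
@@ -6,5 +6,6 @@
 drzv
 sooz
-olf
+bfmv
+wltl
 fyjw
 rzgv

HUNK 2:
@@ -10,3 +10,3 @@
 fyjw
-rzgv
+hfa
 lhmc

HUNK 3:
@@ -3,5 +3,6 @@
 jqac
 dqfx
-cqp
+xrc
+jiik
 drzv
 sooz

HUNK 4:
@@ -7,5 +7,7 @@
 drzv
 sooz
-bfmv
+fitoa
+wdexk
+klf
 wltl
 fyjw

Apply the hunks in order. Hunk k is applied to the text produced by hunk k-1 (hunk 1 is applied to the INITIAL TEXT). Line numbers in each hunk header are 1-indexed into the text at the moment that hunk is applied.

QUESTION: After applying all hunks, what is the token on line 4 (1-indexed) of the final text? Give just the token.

Hunk 1: at line 6 remove [olf] add [bfmv,wltl] -> 13 lines: wtjx mkrwb jqac dqfx cqp drzv sooz bfmv wltl fyjw rzgv lhmc nfft
Hunk 2: at line 10 remove [rzgv] add [hfa] -> 13 lines: wtjx mkrwb jqac dqfx cqp drzv sooz bfmv wltl fyjw hfa lhmc nfft
Hunk 3: at line 3 remove [cqp] add [xrc,jiik] -> 14 lines: wtjx mkrwb jqac dqfx xrc jiik drzv sooz bfmv wltl fyjw hfa lhmc nfft
Hunk 4: at line 7 remove [bfmv] add [fitoa,wdexk,klf] -> 16 lines: wtjx mkrwb jqac dqfx xrc jiik drzv sooz fitoa wdexk klf wltl fyjw hfa lhmc nfft
Final line 4: dqfx

Answer: dqfx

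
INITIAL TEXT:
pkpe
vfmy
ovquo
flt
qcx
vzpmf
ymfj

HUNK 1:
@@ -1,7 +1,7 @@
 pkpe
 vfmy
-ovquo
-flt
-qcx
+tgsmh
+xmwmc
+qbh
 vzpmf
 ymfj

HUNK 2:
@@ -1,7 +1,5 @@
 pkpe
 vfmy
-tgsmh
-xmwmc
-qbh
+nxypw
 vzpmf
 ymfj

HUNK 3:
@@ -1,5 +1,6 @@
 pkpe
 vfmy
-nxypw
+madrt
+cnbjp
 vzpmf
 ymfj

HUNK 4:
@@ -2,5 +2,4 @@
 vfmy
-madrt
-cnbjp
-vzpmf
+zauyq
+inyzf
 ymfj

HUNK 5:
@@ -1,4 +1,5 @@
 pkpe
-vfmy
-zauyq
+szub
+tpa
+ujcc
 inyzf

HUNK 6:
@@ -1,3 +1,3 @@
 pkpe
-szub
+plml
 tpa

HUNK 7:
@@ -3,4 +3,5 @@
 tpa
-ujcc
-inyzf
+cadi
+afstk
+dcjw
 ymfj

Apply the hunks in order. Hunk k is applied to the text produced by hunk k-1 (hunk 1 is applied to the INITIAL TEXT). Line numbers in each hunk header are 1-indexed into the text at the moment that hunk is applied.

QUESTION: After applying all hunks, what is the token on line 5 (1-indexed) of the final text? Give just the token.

Hunk 1: at line 1 remove [ovquo,flt,qcx] add [tgsmh,xmwmc,qbh] -> 7 lines: pkpe vfmy tgsmh xmwmc qbh vzpmf ymfj
Hunk 2: at line 1 remove [tgsmh,xmwmc,qbh] add [nxypw] -> 5 lines: pkpe vfmy nxypw vzpmf ymfj
Hunk 3: at line 1 remove [nxypw] add [madrt,cnbjp] -> 6 lines: pkpe vfmy madrt cnbjp vzpmf ymfj
Hunk 4: at line 2 remove [madrt,cnbjp,vzpmf] add [zauyq,inyzf] -> 5 lines: pkpe vfmy zauyq inyzf ymfj
Hunk 5: at line 1 remove [vfmy,zauyq] add [szub,tpa,ujcc] -> 6 lines: pkpe szub tpa ujcc inyzf ymfj
Hunk 6: at line 1 remove [szub] add [plml] -> 6 lines: pkpe plml tpa ujcc inyzf ymfj
Hunk 7: at line 3 remove [ujcc,inyzf] add [cadi,afstk,dcjw] -> 7 lines: pkpe plml tpa cadi afstk dcjw ymfj
Final line 5: afstk

Answer: afstk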